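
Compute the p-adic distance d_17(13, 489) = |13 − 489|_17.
d_17(13, 489) = 1/17

Step 1 — x − y = 13 − 489 = -476. Step 2 — v_17(-476) = 1 (factor: -476 = −(17^1 · 28); the sign does not affect v_p). Step 3 — |x − y|_17 = 17^{-1} = 1/17.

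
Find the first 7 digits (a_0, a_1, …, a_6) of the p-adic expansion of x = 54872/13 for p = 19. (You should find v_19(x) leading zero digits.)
(a_0, …, a_6) = (0, 0, 0, 5, 10, 17, 2)

v_19(54872/13) = 3, so a_0 = ... = a_2 = 0. Factor out: x = 19^3 · u with u = 8/13 a unit in ℤ_19. Expand u iteratively via a_{v+i} = u_i mod 19, u_{i+1} = (u_i − a_{v+i})/19:
  u_0 = 8/13;  a_3 = 5;  u_1 = (u_0 − 5)/19 = -3/13
  u_1 = -3/13;  a_4 = 10;  u_2 = (u_1 − 10)/19 = -7/13
  u_2 = -7/13;  a_5 = 17;  u_3 = (u_2 − 17)/19 = -12/13
  u_3 = -12/13;  a_6 = 2;  u_4 = (u_3 − 2)/19 = -2/13
Digits: (0, 0, 0, 5, 10, 17, 2).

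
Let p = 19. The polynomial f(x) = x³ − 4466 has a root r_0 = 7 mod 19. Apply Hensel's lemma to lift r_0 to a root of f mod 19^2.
r_1 = 121 (mod 361)

Hensel: r_{i+1} = r_i − f(r_i)/f′(r_i) mod 19^{i+2}, where f′(x) = 3x². Iterate:
  r_0 = 7 (mod 19)
  r_1 = 121 (mod 361)
Final: r = 121 with f(r) ≡ 0 mod 19^2.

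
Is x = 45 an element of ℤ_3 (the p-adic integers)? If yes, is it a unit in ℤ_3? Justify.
x ∈ ℤ_3 but not a unit; v_3(x) = 2 > 0

ℤ_3 = {x ∈ ℚ_3 : v_3(x) ≥ 0} and ℤ_3^× = {x ∈ ℤ_3 : v_3(x) = 0}. Here v_3(45) = v_3(num) − v_3(den) = 2; compare against these criteria.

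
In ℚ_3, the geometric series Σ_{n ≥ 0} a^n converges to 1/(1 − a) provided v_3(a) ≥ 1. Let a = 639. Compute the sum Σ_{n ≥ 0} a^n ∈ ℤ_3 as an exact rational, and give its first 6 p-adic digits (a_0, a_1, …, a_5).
Σ a^n = 1/(1 − a) = -1/638;  first 6 digits = (1, 0, 2, 2, 2, 2)

v_3(a) = 2 ≥ 1, so the series converges in ℤ_3 to 1/(1 − a) = 1/(1 − 639) = -1/638. Expand this rational in ℤ_3: compute digits iteratively via d_i = x_i mod 3, x_{i+1} = (x_i − d_i)/3. The first 6 digits are (1, 0, 2, 2, 2, 2).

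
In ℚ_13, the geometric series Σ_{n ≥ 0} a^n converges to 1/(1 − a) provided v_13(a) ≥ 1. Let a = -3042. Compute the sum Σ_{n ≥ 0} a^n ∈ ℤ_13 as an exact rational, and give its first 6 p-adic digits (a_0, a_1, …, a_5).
Σ a^n = 1/(1 − a) = 1/3043;  first 6 digits = (1, 0, 8, 11, 11, 11)

v_13(a) = 2 ≥ 1, so the series converges in ℤ_13 to 1/(1 − a) = 1/(1 − (-3042)) = 1/3043. Expand this rational in ℤ_13: compute digits iteratively via d_i = x_i mod 13, x_{i+1} = (x_i − d_i)/13. The first 6 digits are (1, 0, 8, 11, 11, 11).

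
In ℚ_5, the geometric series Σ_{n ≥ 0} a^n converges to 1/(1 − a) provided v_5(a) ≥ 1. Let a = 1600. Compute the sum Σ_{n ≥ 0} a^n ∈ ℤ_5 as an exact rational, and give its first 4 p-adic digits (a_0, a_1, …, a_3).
Σ a^n = 1/(1 − a) = -1/1599;  first 4 digits = (1, 0, 4, 2)

v_5(a) = 2 ≥ 1, so the series converges in ℤ_5 to 1/(1 − a) = 1/(1 − 1600) = -1/1599. Expand this rational in ℤ_5: compute digits iteratively via d_i = x_i mod 5, x_{i+1} = (x_i − d_i)/5. The first 4 digits are (1, 0, 4, 2).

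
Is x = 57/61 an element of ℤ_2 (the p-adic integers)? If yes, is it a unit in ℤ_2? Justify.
x ∈ ℤ_2^× (unit); v_2(x) = 0

ℤ_2 = {x ∈ ℚ_2 : v_2(x) ≥ 0} and ℤ_2^× = {x ∈ ℤ_2 : v_2(x) = 0}. Here v_2(57/61) = v_2(num) − v_2(den) = 0; compare against these criteria.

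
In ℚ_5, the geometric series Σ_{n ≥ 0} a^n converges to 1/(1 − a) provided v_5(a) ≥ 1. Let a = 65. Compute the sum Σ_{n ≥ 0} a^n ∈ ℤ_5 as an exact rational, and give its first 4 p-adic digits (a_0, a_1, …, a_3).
Σ a^n = 1/(1 − a) = -1/64;  first 4 digits = (1, 3, 1, 1)

v_5(a) = 1 ≥ 1, so the series converges in ℤ_5 to 1/(1 − a) = 1/(1 − 65) = -1/64. Expand this rational in ℤ_5: compute digits iteratively via d_i = x_i mod 5, x_{i+1} = (x_i − d_i)/5. The first 4 digits are (1, 3, 1, 1).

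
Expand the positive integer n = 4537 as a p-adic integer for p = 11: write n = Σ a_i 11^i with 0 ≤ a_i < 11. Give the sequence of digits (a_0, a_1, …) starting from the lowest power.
(a_0, a_1, …) = (5, 5, 4, 3)

Repeated division by 11 gives the digits low-to-high: 4537 = 5 + 5·11^1 + 4·11^2 + 3·11^3. Digit sequence: (5, 5, 4, 3).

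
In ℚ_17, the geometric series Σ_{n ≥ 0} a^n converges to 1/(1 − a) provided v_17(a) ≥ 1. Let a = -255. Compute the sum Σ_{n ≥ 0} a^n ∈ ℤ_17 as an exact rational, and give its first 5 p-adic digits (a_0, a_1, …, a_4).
Σ a^n = 1/(1 − a) = 1/256;  first 5 digits = (1, 2, 3, 4, 5)

v_17(a) = 1 ≥ 1, so the series converges in ℤ_17 to 1/(1 − a) = 1/(1 − (-255)) = 1/256. Expand this rational in ℤ_17: compute digits iteratively via d_i = x_i mod 17, x_{i+1} = (x_i − d_i)/17. The first 5 digits are (1, 2, 3, 4, 5).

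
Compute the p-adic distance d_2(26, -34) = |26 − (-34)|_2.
d_2(26, -34) = 1/4

Step 1 — x − y = 26 − (-34) = 60. Step 2 — v_2(60) = 2 (factor: 60 = (2^2 · 15); the sign does not affect v_p). Step 3 — |x − y|_2 = 2^{-2} = 1/4.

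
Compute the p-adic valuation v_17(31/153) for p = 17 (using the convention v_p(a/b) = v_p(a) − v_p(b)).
v_17(31/153) = -1

Factor powers of 17 from the numerator and denominator of the reduced fraction: 31 = 17^0 · 31 and 153 = 17^1 · 9. Apply v_p(a/b) = v_p(a) − v_p(b): v_17(31/153) = 0 − 1 = -1.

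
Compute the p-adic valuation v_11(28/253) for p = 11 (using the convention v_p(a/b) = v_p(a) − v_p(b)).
v_11(28/253) = -1

Factor powers of 11 from the numerator and denominator of the reduced fraction: 28 = 11^0 · 28 and 253 = 11^1 · 23. Apply v_p(a/b) = v_p(a) − v_p(b): v_11(28/253) = 0 − 1 = -1.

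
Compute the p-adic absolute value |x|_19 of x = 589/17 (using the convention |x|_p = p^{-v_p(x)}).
|589/17|_19 = 1/19

Step 1 — compute v_19(x) by factoring powers of 19 out of the numerator and denominator: v_19(589/17) = 1. Step 2 — apply |x|_p = p^{-v_p(x)} = 19^{-1} = 1/19.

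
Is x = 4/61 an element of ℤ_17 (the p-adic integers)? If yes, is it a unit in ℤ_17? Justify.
x ∈ ℤ_17^× (unit); v_17(x) = 0

ℤ_17 = {x ∈ ℚ_17 : v_17(x) ≥ 0} and ℤ_17^× = {x ∈ ℤ_17 : v_17(x) = 0}. Here v_17(4/61) = v_17(num) − v_17(den) = 0; compare against these criteria.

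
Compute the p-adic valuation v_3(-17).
v_3(-17) = 0

v_3(n) is the largest exponent k such that 3^k divides n. Factor out: -17 = -3^0 · 17. (Sign doesn't affect v_p.) So v_3(-17) = 0.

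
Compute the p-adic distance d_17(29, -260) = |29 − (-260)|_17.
d_17(29, -260) = 1/289

Step 1 — x − y = 29 − (-260) = 289. Step 2 — v_17(289) = 2 (factor: 289 = (17^2 · 1); the sign does not affect v_p). Step 3 — |x − y|_17 = 17^{-2} = 1/289.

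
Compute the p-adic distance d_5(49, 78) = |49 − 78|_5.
d_5(49, 78) = 1

Step 1 — x − y = 49 − 78 = -29. Step 2 — v_5(-29) = 0 (factor: -29 = −(5^0 · 29); the sign does not affect v_p). Step 3 — |x − y|_5 = 5^{0} = 1.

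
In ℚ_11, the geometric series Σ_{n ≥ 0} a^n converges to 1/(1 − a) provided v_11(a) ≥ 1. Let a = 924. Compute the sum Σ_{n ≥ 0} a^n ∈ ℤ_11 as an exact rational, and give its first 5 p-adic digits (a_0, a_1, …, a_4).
Σ a^n = 1/(1 − a) = -1/923;  first 5 digits = (1, 7, 1, 6, 10)

v_11(a) = 1 ≥ 1, so the series converges in ℤ_11 to 1/(1 − a) = 1/(1 − 924) = -1/923. Expand this rational in ℤ_11: compute digits iteratively via d_i = x_i mod 11, x_{i+1} = (x_i − d_i)/11. The first 5 digits are (1, 7, 1, 6, 10).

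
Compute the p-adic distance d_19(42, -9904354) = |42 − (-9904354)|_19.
d_19(42, -9904354) = 1/2476099

Step 1 — x − y = 42 − (-9904354) = 9904396. Step 2 — v_19(9904396) = 5 (factor: 9904396 = (19^5 · 4); the sign does not affect v_p). Step 3 — |x − y|_19 = 19^{-5} = 1/2476099.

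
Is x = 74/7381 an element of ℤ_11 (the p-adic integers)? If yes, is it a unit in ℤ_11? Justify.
x ∉ ℤ_11 (v_11(x) = -2 < 0)

ℤ_11 = {x ∈ ℚ_11 : v_11(x) ≥ 0} and ℤ_11^× = {x ∈ ℤ_11 : v_11(x) = 0}. Here v_11(74/7381) = v_11(num) − v_11(den) = -2; compare against these criteria.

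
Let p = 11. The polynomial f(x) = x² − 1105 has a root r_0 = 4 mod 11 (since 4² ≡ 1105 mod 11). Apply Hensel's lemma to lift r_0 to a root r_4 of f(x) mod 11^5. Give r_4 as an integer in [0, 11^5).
r_4 = 144720 (mod 161051)

Hensel's recurrence: r_{i+1} = r_i − f(r_i)·(f′(r_i))^{-1} mod 11^{i+2}, with f′(x) = 2x. Iterate:
  r_0 = 4 (mod 11)
  r_1 = 4 (mod 121)
  r_2 = 972 (mod 1331)
  r_3 = 12951 (mod 14641)
  r_4 = 144720 (mod 161051)
Final: r_4 = 144720, and one checks f(r_4) ≡ 0 mod 11^5.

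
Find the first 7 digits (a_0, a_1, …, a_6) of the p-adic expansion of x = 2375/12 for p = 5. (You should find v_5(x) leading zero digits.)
(a_0, …, a_6) = (0, 0, 0, 2, 2, 0, 2)

v_5(2375/12) = 3, so a_0 = ... = a_2 = 0. Factor out: x = 5^3 · u with u = 19/12 a unit in ℤ_5. Expand u iteratively via a_{v+i} = u_i mod 5, u_{i+1} = (u_i − a_{v+i})/5:
  u_0 = 19/12;  a_3 = 2;  u_1 = (u_0 − 2)/5 = -1/12
  u_1 = -1/12;  a_4 = 2;  u_2 = (u_1 − 2)/5 = -5/12
  u_2 = -5/12;  a_5 = 0;  u_3 = (u_2 − 0)/5 = -1/12
  u_3 = -1/12;  a_6 = 2;  u_4 = (u_3 − 2)/5 = -5/12
Digits: (0, 0, 0, 2, 2, 0, 2).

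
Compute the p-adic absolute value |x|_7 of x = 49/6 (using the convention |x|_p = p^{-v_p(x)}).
|49/6|_7 = 1/49

Step 1 — compute v_7(x) by factoring powers of 7 out of the numerator and denominator: v_7(49/6) = 2. Step 2 — apply |x|_p = p^{-v_p(x)} = 7^{-2} = 1/49.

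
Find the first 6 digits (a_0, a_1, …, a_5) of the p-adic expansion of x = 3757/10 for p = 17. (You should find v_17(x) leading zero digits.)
(a_0, …, a_5) = (0, 0, 3, 5, 15, 11)

v_17(3757/10) = 2, so a_0 = ... = a_1 = 0. Factor out: x = 17^2 · u with u = 13/10 a unit in ℤ_17. Expand u iteratively via a_{v+i} = u_i mod 17, u_{i+1} = (u_i − a_{v+i})/17:
  u_0 = 13/10;  a_2 = 3;  u_1 = (u_0 − 3)/17 = -1/10
  u_1 = -1/10;  a_3 = 5;  u_2 = (u_1 − 5)/17 = -3/10
  u_2 = -3/10;  a_4 = 15;  u_3 = (u_2 − 15)/17 = -9/10
  u_3 = -9/10;  a_5 = 11;  u_4 = (u_3 − 11)/17 = -7/10
Digits: (0, 0, 3, 5, 15, 11).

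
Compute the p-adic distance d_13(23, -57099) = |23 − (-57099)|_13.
d_13(23, -57099) = 1/28561

Step 1 — x − y = 23 − (-57099) = 57122. Step 2 — v_13(57122) = 4 (factor: 57122 = (13^4 · 2); the sign does not affect v_p). Step 3 — |x − y|_13 = 13^{-4} = 1/28561.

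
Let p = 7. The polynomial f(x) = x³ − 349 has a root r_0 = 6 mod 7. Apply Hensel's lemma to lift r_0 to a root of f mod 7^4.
r_3 = 83 (mod 2401)

Hensel: r_{i+1} = r_i − f(r_i)/f′(r_i) mod 7^{i+2}, where f′(x) = 3x². Iterate:
  r_0 = 6 (mod 7)
  r_1 = 34 (mod 49)
  r_2 = 83 (mod 343)
  r_3 = 83 (mod 2401)
Final: r = 83 with f(r) ≡ 0 mod 7^4.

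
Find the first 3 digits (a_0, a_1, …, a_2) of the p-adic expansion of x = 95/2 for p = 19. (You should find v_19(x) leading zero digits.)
(a_0, …, a_2) = (0, 12, 9)

v_19(95/2) = 1, so a_0 = ... = a_0 = 0. Factor out: x = 19^1 · u with u = 5/2 a unit in ℤ_19. Expand u iteratively via a_{v+i} = u_i mod 19, u_{i+1} = (u_i − a_{v+i})/19:
  u_0 = 5/2;  a_1 = 12;  u_1 = (u_0 − 12)/19 = -1/2
  u_1 = -1/2;  a_2 = 9;  u_2 = (u_1 − 9)/19 = -1/2
Digits: (0, 12, 9).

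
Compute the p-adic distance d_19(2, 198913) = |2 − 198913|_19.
d_19(2, 198913) = 1/6859

Step 1 — x − y = 2 − 198913 = -198911. Step 2 — v_19(-198911) = 3 (factor: -198911 = −(19^3 · 29); the sign does not affect v_p). Step 3 — |x − y|_19 = 19^{-3} = 1/6859.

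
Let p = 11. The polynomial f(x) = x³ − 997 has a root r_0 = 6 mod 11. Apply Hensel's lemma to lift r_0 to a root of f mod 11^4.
r_3 = 9235 (mod 14641)

Hensel: r_{i+1} = r_i − f(r_i)/f′(r_i) mod 11^{i+2}, where f′(x) = 3x². Iterate:
  r_0 = 6 (mod 11)
  r_1 = 39 (mod 121)
  r_2 = 1249 (mod 1331)
  r_3 = 9235 (mod 14641)
Final: r = 9235 with f(r) ≡ 0 mod 11^4.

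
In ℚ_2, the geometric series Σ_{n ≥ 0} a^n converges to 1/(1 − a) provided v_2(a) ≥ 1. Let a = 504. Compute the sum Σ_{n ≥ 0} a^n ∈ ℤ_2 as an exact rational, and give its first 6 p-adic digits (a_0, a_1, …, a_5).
Σ a^n = 1/(1 − a) = -1/503;  first 6 digits = (1, 0, 0, 1, 1, 1)

v_2(a) = 3 ≥ 1, so the series converges in ℤ_2 to 1/(1 − a) = 1/(1 − 504) = -1/503. Expand this rational in ℤ_2: compute digits iteratively via d_i = x_i mod 2, x_{i+1} = (x_i − d_i)/2. The first 6 digits are (1, 0, 0, 1, 1, 1).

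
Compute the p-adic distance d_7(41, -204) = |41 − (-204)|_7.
d_7(41, -204) = 1/49

Step 1 — x − y = 41 − (-204) = 245. Step 2 — v_7(245) = 2 (factor: 245 = (7^2 · 5); the sign does not affect v_p). Step 3 — |x − y|_7 = 7^{-2} = 1/49.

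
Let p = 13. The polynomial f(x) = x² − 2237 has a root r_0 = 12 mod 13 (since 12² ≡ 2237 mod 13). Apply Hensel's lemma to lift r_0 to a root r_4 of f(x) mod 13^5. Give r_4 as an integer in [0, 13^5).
r_4 = 289899 (mod 371293)

Hensel's recurrence: r_{i+1} = r_i − f(r_i)·(f′(r_i))^{-1} mod 13^{i+2}, with f′(x) = 2x. Iterate:
  r_0 = 12 (mod 13)
  r_1 = 64 (mod 169)
  r_2 = 2092 (mod 2197)
  r_3 = 4289 (mod 28561)
  r_4 = 289899 (mod 371293)
Final: r_4 = 289899, and one checks f(r_4) ≡ 0 mod 13^5.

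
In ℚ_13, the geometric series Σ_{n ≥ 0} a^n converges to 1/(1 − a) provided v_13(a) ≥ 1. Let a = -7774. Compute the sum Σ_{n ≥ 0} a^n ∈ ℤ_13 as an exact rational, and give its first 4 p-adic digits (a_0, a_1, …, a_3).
Σ a^n = 1/(1 − a) = 1/7775;  first 4 digits = (1, 0, 6, 9)

v_13(a) = 2 ≥ 1, so the series converges in ℤ_13 to 1/(1 − a) = 1/(1 − (-7774)) = 1/7775. Expand this rational in ℤ_13: compute digits iteratively via d_i = x_i mod 13, x_{i+1} = (x_i − d_i)/13. The first 4 digits are (1, 0, 6, 9).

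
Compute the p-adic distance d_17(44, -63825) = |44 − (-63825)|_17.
d_17(44, -63825) = 1/4913

Step 1 — x − y = 44 − (-63825) = 63869. Step 2 — v_17(63869) = 3 (factor: 63869 = (17^3 · 13); the sign does not affect v_p). Step 3 — |x − y|_17 = 17^{-3} = 1/4913.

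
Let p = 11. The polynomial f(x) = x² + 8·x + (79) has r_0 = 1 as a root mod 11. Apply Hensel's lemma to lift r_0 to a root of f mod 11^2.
r_1 = 89 (mod 121)

Hensel: r_{i+1} = r_i − f(r_i)·(f′(r_i))^{-1} mod 11^{i+2}, f′(x) = 2x + 8. Iterate:
  r_0 = 1 (mod 11)
  r_1 = 89 (mod 121)
Final: r = 89 satisfies f(r) ≡ 0 mod 11^2.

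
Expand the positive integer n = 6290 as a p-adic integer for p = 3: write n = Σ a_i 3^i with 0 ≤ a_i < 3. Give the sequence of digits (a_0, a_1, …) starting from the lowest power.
(a_0, a_1, …) = (2, 2, 2, 1, 2, 1, 2, 2)

Repeated division by 3 gives the digits low-to-high: 6290 = 2 + 2·3^1 + 2·3^2 + 1·3^3 + 2·3^4 + 1·3^5 + 2·3^6 + 2·3^7. Digit sequence: (2, 2, 2, 1, 2, 1, 2, 2).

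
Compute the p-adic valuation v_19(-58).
v_19(-58) = 0

v_19(n) is the largest exponent k such that 19^k divides n. Factor out: -58 = -19^0 · 58. (Sign doesn't affect v_p.) So v_19(-58) = 0.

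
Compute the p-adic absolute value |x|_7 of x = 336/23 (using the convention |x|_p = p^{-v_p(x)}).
|336/23|_7 = 1/7

Step 1 — compute v_7(x) by factoring powers of 7 out of the numerator and denominator: v_7(336/23) = 1. Step 2 — apply |x|_p = p^{-v_p(x)} = 7^{-1} = 1/7.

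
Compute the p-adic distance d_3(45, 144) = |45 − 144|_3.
d_3(45, 144) = 1/9

Step 1 — x − y = 45 − 144 = -99. Step 2 — v_3(-99) = 2 (factor: -99 = −(3^2 · 11); the sign does not affect v_p). Step 3 — |x − y|_3 = 3^{-2} = 1/9.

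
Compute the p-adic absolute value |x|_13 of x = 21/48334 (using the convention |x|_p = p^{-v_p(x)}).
|21/48334|_13 = 2197

Step 1 — compute v_13(x) by factoring powers of 13 out of the numerator and denominator: v_13(21/48334) = -3. Step 2 — apply |x|_p = p^{-v_p(x)} = 13^{3} = 2197.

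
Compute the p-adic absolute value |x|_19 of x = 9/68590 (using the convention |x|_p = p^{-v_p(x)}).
|9/68590|_19 = 6859

Step 1 — compute v_19(x) by factoring powers of 19 out of the numerator and denominator: v_19(9/68590) = -3. Step 2 — apply |x|_p = p^{-v_p(x)} = 19^{3} = 6859.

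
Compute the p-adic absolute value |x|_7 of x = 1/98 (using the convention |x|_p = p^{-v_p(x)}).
|1/98|_7 = 49

Step 1 — compute v_7(x) by factoring powers of 7 out of the numerator and denominator: v_7(1/98) = -2. Step 2 — apply |x|_p = p^{-v_p(x)} = 7^{2} = 49.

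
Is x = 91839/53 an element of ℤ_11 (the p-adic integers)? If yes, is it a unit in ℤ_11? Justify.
x ∈ ℤ_11 but not a unit; v_11(x) = 3 > 0

ℤ_11 = {x ∈ ℚ_11 : v_11(x) ≥ 0} and ℤ_11^× = {x ∈ ℤ_11 : v_11(x) = 0}. Here v_11(91839/53) = v_11(num) − v_11(den) = 3; compare against these criteria.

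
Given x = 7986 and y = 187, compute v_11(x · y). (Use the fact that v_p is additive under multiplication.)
v_11(1493382) = 4

v_p(x) = 3 (factor: 7986 = 11^3 · 6); v_p(y) = 1 (factor: 187 = 11^1 · 17). Additivity: v_p(xy) = v_p(x) + v_p(y) = 3 + 1 = 4. (Direct check: xy = 1493382 = 11^4 · (102).)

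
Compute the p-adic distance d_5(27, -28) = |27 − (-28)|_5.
d_5(27, -28) = 1/5

Step 1 — x − y = 27 − (-28) = 55. Step 2 — v_5(55) = 1 (factor: 55 = (5^1 · 11); the sign does not affect v_p). Step 3 — |x − y|_5 = 5^{-1} = 1/5.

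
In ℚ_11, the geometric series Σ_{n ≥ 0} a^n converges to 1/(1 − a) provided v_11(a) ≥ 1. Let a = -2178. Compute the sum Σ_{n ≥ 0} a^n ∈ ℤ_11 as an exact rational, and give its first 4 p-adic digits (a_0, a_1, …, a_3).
Σ a^n = 1/(1 − a) = 1/2179;  first 4 digits = (1, 0, 4, 9)

v_11(a) = 2 ≥ 1, so the series converges in ℤ_11 to 1/(1 − a) = 1/(1 − (-2178)) = 1/2179. Expand this rational in ℤ_11: compute digits iteratively via d_i = x_i mod 11, x_{i+1} = (x_i − d_i)/11. The first 4 digits are (1, 0, 4, 9).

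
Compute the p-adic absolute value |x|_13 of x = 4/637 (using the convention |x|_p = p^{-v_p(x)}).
|4/637|_13 = 13

Step 1 — compute v_13(x) by factoring powers of 13 out of the numerator and denominator: v_13(4/637) = -1. Step 2 — apply |x|_p = p^{-v_p(x)} = 13^{1} = 13.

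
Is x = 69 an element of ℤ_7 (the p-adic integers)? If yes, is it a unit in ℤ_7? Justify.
x ∈ ℤ_7^× (unit); v_7(x) = 0

ℤ_7 = {x ∈ ℚ_7 : v_7(x) ≥ 0} and ℤ_7^× = {x ∈ ℤ_7 : v_7(x) = 0}. Here v_7(69) = v_7(num) − v_7(den) = 0; compare against these criteria.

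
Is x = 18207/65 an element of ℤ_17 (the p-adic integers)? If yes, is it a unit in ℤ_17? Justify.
x ∈ ℤ_17 but not a unit; v_17(x) = 2 > 0

ℤ_17 = {x ∈ ℚ_17 : v_17(x) ≥ 0} and ℤ_17^× = {x ∈ ℤ_17 : v_17(x) = 0}. Here v_17(18207/65) = v_17(num) − v_17(den) = 2; compare against these criteria.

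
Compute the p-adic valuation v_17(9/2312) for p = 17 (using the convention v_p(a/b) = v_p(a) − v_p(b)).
v_17(9/2312) = -2

Factor powers of 17 from the numerator and denominator of the reduced fraction: 9 = 17^0 · 9 and 2312 = 17^2 · 8. Apply v_p(a/b) = v_p(a) − v_p(b): v_17(9/2312) = 0 − 2 = -2.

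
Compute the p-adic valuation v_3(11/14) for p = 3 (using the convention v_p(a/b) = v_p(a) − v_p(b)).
v_3(11/14) = 0

Factor powers of 3 from the numerator and denominator of the reduced fraction: 11 = 3^0 · 11 and 14 = 3^0 · 14. Apply v_p(a/b) = v_p(a) − v_p(b): v_3(11/14) = 0 − 0 = 0.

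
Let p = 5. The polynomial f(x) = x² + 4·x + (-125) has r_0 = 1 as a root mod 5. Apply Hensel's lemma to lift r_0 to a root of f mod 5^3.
r_2 = 121 (mod 125)

Hensel: r_{i+1} = r_i − f(r_i)·(f′(r_i))^{-1} mod 5^{i+2}, f′(x) = 2x + 4. Iterate:
  r_0 = 1 (mod 5)
  r_1 = 21 (mod 25)
  r_2 = 121 (mod 125)
Final: r = 121 satisfies f(r) ≡ 0 mod 5^3.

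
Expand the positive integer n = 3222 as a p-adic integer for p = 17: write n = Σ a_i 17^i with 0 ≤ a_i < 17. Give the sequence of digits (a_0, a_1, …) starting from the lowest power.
(a_0, a_1, …) = (9, 2, 11)

Repeated division by 17 gives the digits low-to-high: 3222 = 9 + 2·17^1 + 11·17^2. Digit sequence: (9, 2, 11).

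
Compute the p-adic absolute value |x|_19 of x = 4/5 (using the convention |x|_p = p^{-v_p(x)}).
|4/5|_19 = 1

Step 1 — compute v_19(x) by factoring powers of 19 out of the numerator and denominator: v_19(4/5) = 0. Step 2 — apply |x|_p = p^{-v_p(x)} = 19^{0} = 1.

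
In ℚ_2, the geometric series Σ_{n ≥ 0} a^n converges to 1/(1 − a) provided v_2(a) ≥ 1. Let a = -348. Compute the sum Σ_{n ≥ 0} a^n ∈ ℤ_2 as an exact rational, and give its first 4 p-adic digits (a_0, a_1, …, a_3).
Σ a^n = 1/(1 − a) = 1/349;  first 4 digits = (1, 0, 1, 0)

v_2(a) = 2 ≥ 1, so the series converges in ℤ_2 to 1/(1 − a) = 1/(1 − (-348)) = 1/349. Expand this rational in ℤ_2: compute digits iteratively via d_i = x_i mod 2, x_{i+1} = (x_i − d_i)/2. The first 4 digits are (1, 0, 1, 0).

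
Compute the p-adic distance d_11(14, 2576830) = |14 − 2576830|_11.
d_11(14, 2576830) = 1/161051

Step 1 — x − y = 14 − 2576830 = -2576816. Step 2 — v_11(-2576816) = 5 (factor: -2576816 = −(11^5 · 16); the sign does not affect v_p). Step 3 — |x − y|_11 = 11^{-5} = 1/161051.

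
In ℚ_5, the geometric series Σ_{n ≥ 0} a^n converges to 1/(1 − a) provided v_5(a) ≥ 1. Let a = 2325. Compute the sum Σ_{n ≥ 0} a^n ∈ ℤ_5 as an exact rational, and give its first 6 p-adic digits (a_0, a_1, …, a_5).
Σ a^n = 1/(1 − a) = -1/2324;  first 6 digits = (1, 0, 3, 3, 2, 0)

v_5(a) = 2 ≥ 1, so the series converges in ℤ_5 to 1/(1 − a) = 1/(1 − 2325) = -1/2324. Expand this rational in ℤ_5: compute digits iteratively via d_i = x_i mod 5, x_{i+1} = (x_i − d_i)/5. The first 6 digits are (1, 0, 3, 3, 2, 0).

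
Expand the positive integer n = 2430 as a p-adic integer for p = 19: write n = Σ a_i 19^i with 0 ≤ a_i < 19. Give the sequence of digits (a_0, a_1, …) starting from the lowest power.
(a_0, a_1, …) = (17, 13, 6)

Repeated division by 19 gives the digits low-to-high: 2430 = 17 + 13·19^1 + 6·19^2. Digit sequence: (17, 13, 6).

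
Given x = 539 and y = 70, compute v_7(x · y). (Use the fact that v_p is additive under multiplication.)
v_7(37730) = 3

v_p(x) = 2 (factor: 539 = 7^2 · 11); v_p(y) = 1 (factor: 70 = 7^1 · 10). Additivity: v_p(xy) = v_p(x) + v_p(y) = 2 + 1 = 3. (Direct check: xy = 37730 = 7^3 · (110).)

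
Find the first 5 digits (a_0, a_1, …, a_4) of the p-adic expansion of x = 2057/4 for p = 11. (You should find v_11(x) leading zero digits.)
(a_0, …, a_4) = (0, 0, 7, 8, 2)

v_11(2057/4) = 2, so a_0 = ... = a_1 = 0. Factor out: x = 11^2 · u with u = 17/4 a unit in ℤ_11. Expand u iteratively via a_{v+i} = u_i mod 11, u_{i+1} = (u_i − a_{v+i})/11:
  u_0 = 17/4;  a_2 = 7;  u_1 = (u_0 − 7)/11 = -1/4
  u_1 = -1/4;  a_3 = 8;  u_2 = (u_1 − 8)/11 = -3/4
  u_2 = -3/4;  a_4 = 2;  u_3 = (u_2 − 2)/11 = -1/4
Digits: (0, 0, 7, 8, 2).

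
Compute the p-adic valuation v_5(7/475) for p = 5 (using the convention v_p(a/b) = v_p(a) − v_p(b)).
v_5(7/475) = -2

Factor powers of 5 from the numerator and denominator of the reduced fraction: 7 = 5^0 · 7 and 475 = 5^2 · 19. Apply v_p(a/b) = v_p(a) − v_p(b): v_5(7/475) = 0 − 2 = -2.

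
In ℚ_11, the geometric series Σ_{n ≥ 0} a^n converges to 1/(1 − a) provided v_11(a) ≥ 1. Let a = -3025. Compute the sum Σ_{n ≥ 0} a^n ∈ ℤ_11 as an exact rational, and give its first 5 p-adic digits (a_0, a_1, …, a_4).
Σ a^n = 1/(1 − a) = 1/3026;  first 5 digits = (1, 0, 8, 8, 8)

v_11(a) = 2 ≥ 1, so the series converges in ℤ_11 to 1/(1 − a) = 1/(1 − (-3025)) = 1/3026. Expand this rational in ℤ_11: compute digits iteratively via d_i = x_i mod 11, x_{i+1} = (x_i − d_i)/11. The first 5 digits are (1, 0, 8, 8, 8).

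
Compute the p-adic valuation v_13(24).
v_13(24) = 0

v_13(n) is the largest exponent k such that 13^k divides n. Factor out: 24 = 13^0 · 24. (Sign doesn't affect v_p.) So v_13(24) = 0.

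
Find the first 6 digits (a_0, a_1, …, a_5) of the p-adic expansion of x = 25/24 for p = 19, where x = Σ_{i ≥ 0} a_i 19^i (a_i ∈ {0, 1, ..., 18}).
(a_0, …, a_5) = (5, 18, 3, 18, 3, 18)

v_19(25/24) = 0 (numerator and denominator both coprime to 19), so x ∈ ℤ_19^×. Compute digits iteratively via a_i = x_i mod 19, x_{i+1} = (x_i − a_i)/19, with x_0 = x:
  x_0 = 25/24;  a_0 = 5;  x_1 = (x_0 − 5)/19 = -5/24
  x_1 = -5/24;  a_1 = 18;  x_2 = (x_1 − 18)/19 = -23/24
  x_2 = -23/24;  a_2 = 3;  x_3 = (x_2 − 3)/19 = -5/24
  x_3 = -5/24;  a_3 = 18;  x_4 = (x_3 − 18)/19 = -23/24
  x_4 = -23/24;  a_4 = 3;  x_5 = (x_4 − 3)/19 = -5/24
  x_5 = -5/24;  a_5 = 18;  x_6 = (x_5 − 18)/19 = -23/24
Digits: (5, 18, 3, 18, 3, 18).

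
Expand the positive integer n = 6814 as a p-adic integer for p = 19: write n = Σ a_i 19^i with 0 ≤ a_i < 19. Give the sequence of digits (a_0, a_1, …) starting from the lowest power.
(a_0, a_1, …) = (12, 16, 18)

Repeated division by 19 gives the digits low-to-high: 6814 = 12 + 16·19^1 + 18·19^2. Digit sequence: (12, 16, 18).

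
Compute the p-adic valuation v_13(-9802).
v_13(-9802) = 2

v_13(n) is the largest exponent k such that 13^k divides n. Factor out: -9802 = -13^2 · 58. (Sign doesn't affect v_p.) So v_13(-9802) = 2.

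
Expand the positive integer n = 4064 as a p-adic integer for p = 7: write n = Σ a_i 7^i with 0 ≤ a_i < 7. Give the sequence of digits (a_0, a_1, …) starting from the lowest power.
(a_0, a_1, …) = (4, 6, 5, 4, 1)

Repeated division by 7 gives the digits low-to-high: 4064 = 4 + 6·7^1 + 5·7^2 + 4·7^3 + 1·7^4. Digit sequence: (4, 6, 5, 4, 1).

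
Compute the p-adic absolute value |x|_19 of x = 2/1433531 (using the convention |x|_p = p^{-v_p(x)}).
|2/1433531|_19 = 130321

Step 1 — compute v_19(x) by factoring powers of 19 out of the numerator and denominator: v_19(2/1433531) = -4. Step 2 — apply |x|_p = p^{-v_p(x)} = 19^{4} = 130321.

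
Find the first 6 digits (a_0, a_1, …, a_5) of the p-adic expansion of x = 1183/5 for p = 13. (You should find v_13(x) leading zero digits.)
(a_0, …, a_5) = (0, 0, 4, 5, 10, 7)

v_13(1183/5) = 2, so a_0 = ... = a_1 = 0. Factor out: x = 13^2 · u with u = 7/5 a unit in ℤ_13. Expand u iteratively via a_{v+i} = u_i mod 13, u_{i+1} = (u_i − a_{v+i})/13:
  u_0 = 7/5;  a_2 = 4;  u_1 = (u_0 − 4)/13 = -1/5
  u_1 = -1/5;  a_3 = 5;  u_2 = (u_1 − 5)/13 = -2/5
  u_2 = -2/5;  a_4 = 10;  u_3 = (u_2 − 10)/13 = -4/5
  u_3 = -4/5;  a_5 = 7;  u_4 = (u_3 − 7)/13 = -3/5
Digits: (0, 0, 4, 5, 10, 7).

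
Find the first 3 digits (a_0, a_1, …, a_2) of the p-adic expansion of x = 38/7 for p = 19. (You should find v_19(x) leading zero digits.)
(a_0, …, a_2) = (0, 3, 8)

v_19(38/7) = 1, so a_0 = ... = a_0 = 0. Factor out: x = 19^1 · u with u = 2/7 a unit in ℤ_19. Expand u iteratively via a_{v+i} = u_i mod 19, u_{i+1} = (u_i − a_{v+i})/19:
  u_0 = 2/7;  a_1 = 3;  u_1 = (u_0 − 3)/19 = -1/7
  u_1 = -1/7;  a_2 = 8;  u_2 = (u_1 − 8)/19 = -3/7
Digits: (0, 3, 8).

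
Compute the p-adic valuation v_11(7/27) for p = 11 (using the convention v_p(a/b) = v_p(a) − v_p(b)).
v_11(7/27) = 0

Factor powers of 11 from the numerator and denominator of the reduced fraction: 7 = 11^0 · 7 and 27 = 11^0 · 27. Apply v_p(a/b) = v_p(a) − v_p(b): v_11(7/27) = 0 − 0 = 0.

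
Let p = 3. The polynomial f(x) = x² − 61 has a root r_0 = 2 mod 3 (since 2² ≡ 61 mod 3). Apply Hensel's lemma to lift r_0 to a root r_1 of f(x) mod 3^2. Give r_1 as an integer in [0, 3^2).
r_1 = 5 (mod 9)

Hensel's recurrence: r_{i+1} = r_i − f(r_i)·(f′(r_i))^{-1} mod 3^{i+2}, with f′(x) = 2x. Iterate:
  r_0 = 2 (mod 3)
  r_1 = 5 (mod 9)
Final: r_1 = 5, and one checks f(r_1) ≡ 0 mod 3^2.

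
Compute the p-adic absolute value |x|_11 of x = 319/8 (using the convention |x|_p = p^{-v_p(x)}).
|319/8|_11 = 1/11

Step 1 — compute v_11(x) by factoring powers of 11 out of the numerator and denominator: v_11(319/8) = 1. Step 2 — apply |x|_p = p^{-v_p(x)} = 11^{-1} = 1/11.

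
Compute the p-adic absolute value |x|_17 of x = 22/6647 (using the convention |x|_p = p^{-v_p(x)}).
|22/6647|_17 = 289

Step 1 — compute v_17(x) by factoring powers of 17 out of the numerator and denominator: v_17(22/6647) = -2. Step 2 — apply |x|_p = p^{-v_p(x)} = 17^{2} = 289.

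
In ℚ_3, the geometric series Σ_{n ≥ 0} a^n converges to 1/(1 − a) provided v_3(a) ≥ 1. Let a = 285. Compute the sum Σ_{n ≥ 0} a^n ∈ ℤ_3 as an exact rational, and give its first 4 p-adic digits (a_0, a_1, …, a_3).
Σ a^n = 1/(1 − a) = -1/284;  first 4 digits = (1, 2, 2, 2)

v_3(a) = 1 ≥ 1, so the series converges in ℤ_3 to 1/(1 − a) = 1/(1 − 285) = -1/284. Expand this rational in ℤ_3: compute digits iteratively via d_i = x_i mod 3, x_{i+1} = (x_i − d_i)/3. The first 4 digits are (1, 2, 2, 2).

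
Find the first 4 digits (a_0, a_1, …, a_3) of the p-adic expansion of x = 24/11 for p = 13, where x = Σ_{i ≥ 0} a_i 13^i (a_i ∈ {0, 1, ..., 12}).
(a_0, …, a_3) = (1, 6, 9, 4)

v_13(24/11) = 0 (numerator and denominator both coprime to 13), so x ∈ ℤ_13^×. Compute digits iteratively via a_i = x_i mod 13, x_{i+1} = (x_i − a_i)/13, with x_0 = x:
  x_0 = 24/11;  a_0 = 1;  x_1 = (x_0 − 1)/13 = 1/11
  x_1 = 1/11;  a_1 = 6;  x_2 = (x_1 − 6)/13 = -5/11
  x_2 = -5/11;  a_2 = 9;  x_3 = (x_2 − 9)/13 = -8/11
  x_3 = -8/11;  a_3 = 4;  x_4 = (x_3 − 4)/13 = -4/11
Digits: (1, 6, 9, 4).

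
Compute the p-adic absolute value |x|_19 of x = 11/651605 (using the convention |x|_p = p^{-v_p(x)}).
|11/651605|_19 = 130321

Step 1 — compute v_19(x) by factoring powers of 19 out of the numerator and denominator: v_19(11/651605) = -4. Step 2 — apply |x|_p = p^{-v_p(x)} = 19^{4} = 130321.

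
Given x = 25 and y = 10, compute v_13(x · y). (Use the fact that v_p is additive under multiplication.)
v_13(250) = 0

v_p(x) = 0 (factor: 25 = 13^0 · 25); v_p(y) = 0 (factor: 10 = 13^0 · 10). Additivity: v_p(xy) = v_p(x) + v_p(y) = 0 + 0 = 0. (Direct check: xy = 250 = 13^0 · (250).)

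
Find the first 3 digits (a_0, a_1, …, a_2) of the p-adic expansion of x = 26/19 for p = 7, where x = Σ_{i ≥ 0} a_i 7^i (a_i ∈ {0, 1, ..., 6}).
(a_0, …, a_2) = (1, 3, 4)

v_7(26/19) = 0 (numerator and denominator both coprime to 7), so x ∈ ℤ_7^×. Compute digits iteratively via a_i = x_i mod 7, x_{i+1} = (x_i − a_i)/7, with x_0 = x:
  x_0 = 26/19;  a_0 = 1;  x_1 = (x_0 − 1)/7 = 1/19
  x_1 = 1/19;  a_1 = 3;  x_2 = (x_1 − 3)/7 = -8/19
  x_2 = -8/19;  a_2 = 4;  x_3 = (x_2 − 4)/7 = -12/19
Digits: (1, 3, 4).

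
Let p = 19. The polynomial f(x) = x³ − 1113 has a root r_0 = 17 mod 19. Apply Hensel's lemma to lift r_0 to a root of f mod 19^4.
r_3 = 122320 (mod 130321)

Hensel: r_{i+1} = r_i − f(r_i)/f′(r_i) mod 19^{i+2}, where f′(x) = 3x². Iterate:
  r_0 = 17 (mod 19)
  r_1 = 302 (mod 361)
  r_2 = 5717 (mod 6859)
  r_3 = 122320 (mod 130321)
Final: r = 122320 with f(r) ≡ 0 mod 19^4.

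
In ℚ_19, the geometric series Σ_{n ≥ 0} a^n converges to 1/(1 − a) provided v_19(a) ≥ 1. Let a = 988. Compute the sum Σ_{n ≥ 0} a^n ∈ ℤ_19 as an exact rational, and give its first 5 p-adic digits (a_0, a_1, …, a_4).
Σ a^n = 1/(1 − a) = -1/987;  first 5 digits = (1, 14, 8, 17, 14)

v_19(a) = 1 ≥ 1, so the series converges in ℤ_19 to 1/(1 − a) = 1/(1 − 988) = -1/987. Expand this rational in ℤ_19: compute digits iteratively via d_i = x_i mod 19, x_{i+1} = (x_i − d_i)/19. The first 5 digits are (1, 14, 8, 17, 14).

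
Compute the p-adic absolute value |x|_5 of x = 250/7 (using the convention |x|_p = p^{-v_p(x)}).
|250/7|_5 = 1/125

Step 1 — compute v_5(x) by factoring powers of 5 out of the numerator and denominator: v_5(250/7) = 3. Step 2 — apply |x|_p = p^{-v_p(x)} = 5^{-3} = 1/125.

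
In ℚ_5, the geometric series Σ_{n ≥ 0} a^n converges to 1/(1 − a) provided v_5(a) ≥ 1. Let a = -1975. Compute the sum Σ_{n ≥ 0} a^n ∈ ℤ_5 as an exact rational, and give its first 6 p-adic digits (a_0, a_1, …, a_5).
Σ a^n = 1/(1 − a) = 1/1976;  first 6 digits = (1, 0, 1, 4, 2, 2)

v_5(a) = 2 ≥ 1, so the series converges in ℤ_5 to 1/(1 − a) = 1/(1 − (-1975)) = 1/1976. Expand this rational in ℤ_5: compute digits iteratively via d_i = x_i mod 5, x_{i+1} = (x_i − d_i)/5. The first 6 digits are (1, 0, 1, 4, 2, 2).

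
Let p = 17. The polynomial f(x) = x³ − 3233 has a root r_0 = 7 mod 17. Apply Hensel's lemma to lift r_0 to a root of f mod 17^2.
r_1 = 7 (mod 289)

Hensel: r_{i+1} = r_i − f(r_i)/f′(r_i) mod 17^{i+2}, where f′(x) = 3x². Iterate:
  r_0 = 7 (mod 17)
  r_1 = 7 (mod 289)
Final: r = 7 with f(r) ≡ 0 mod 17^2.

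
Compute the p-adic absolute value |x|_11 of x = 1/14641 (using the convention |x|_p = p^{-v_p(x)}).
|1/14641|_11 = 14641

Step 1 — compute v_11(x) by factoring powers of 11 out of the numerator and denominator: v_11(1/14641) = -4. Step 2 — apply |x|_p = p^{-v_p(x)} = 11^{4} = 14641.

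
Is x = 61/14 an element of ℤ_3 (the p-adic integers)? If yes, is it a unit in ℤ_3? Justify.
x ∈ ℤ_3^× (unit); v_3(x) = 0

ℤ_3 = {x ∈ ℚ_3 : v_3(x) ≥ 0} and ℤ_3^× = {x ∈ ℤ_3 : v_3(x) = 0}. Here v_3(61/14) = v_3(num) − v_3(den) = 0; compare against these criteria.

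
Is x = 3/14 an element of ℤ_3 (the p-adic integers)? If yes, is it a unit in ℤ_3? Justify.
x ∈ ℤ_3 but not a unit; v_3(x) = 1 > 0

ℤ_3 = {x ∈ ℚ_3 : v_3(x) ≥ 0} and ℤ_3^× = {x ∈ ℤ_3 : v_3(x) = 0}. Here v_3(3/14) = v_3(num) − v_3(den) = 1; compare against these criteria.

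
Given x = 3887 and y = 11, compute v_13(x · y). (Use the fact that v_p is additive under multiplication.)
v_13(42757) = 2

v_p(x) = 2 (factor: 3887 = 13^2 · 23); v_p(y) = 0 (factor: 11 = 13^0 · 11). Additivity: v_p(xy) = v_p(x) + v_p(y) = 2 + 0 = 2. (Direct check: xy = 42757 = 13^2 · (253).)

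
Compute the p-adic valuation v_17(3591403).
v_17(3591403) = 4

v_17(n) is the largest exponent k such that 17^k divides n. Factor out: 3591403 = 17^4 · 43. (Sign doesn't affect v_p.) So v_17(3591403) = 4.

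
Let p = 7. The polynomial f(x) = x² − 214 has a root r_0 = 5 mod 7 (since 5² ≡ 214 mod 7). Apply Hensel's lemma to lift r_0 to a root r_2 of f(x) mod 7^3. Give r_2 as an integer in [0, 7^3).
r_2 = 313 (mod 343)

Hensel's recurrence: r_{i+1} = r_i − f(r_i)·(f′(r_i))^{-1} mod 7^{i+2}, with f′(x) = 2x. Iterate:
  r_0 = 5 (mod 7)
  r_1 = 19 (mod 49)
  r_2 = 313 (mod 343)
Final: r_2 = 313, and one checks f(r_2) ≡ 0 mod 7^3.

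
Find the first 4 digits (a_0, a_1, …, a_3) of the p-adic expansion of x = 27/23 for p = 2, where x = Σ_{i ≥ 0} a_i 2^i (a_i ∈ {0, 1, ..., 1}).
(a_0, …, a_3) = (1, 0, 1, 1)

v_2(27/23) = 0 (numerator and denominator both coprime to 2), so x ∈ ℤ_2^×. Compute digits iteratively via a_i = x_i mod 2, x_{i+1} = (x_i − a_i)/2, with x_0 = x:
  x_0 = 27/23;  a_0 = 1;  x_1 = (x_0 − 1)/2 = 2/23
  x_1 = 2/23;  a_1 = 0;  x_2 = (x_1 − 0)/2 = 1/23
  x_2 = 1/23;  a_2 = 1;  x_3 = (x_2 − 1)/2 = -11/23
  x_3 = -11/23;  a_3 = 1;  x_4 = (x_3 − 1)/2 = -17/23
Digits: (1, 0, 1, 1).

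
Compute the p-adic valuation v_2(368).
v_2(368) = 4

v_2(n) is the largest exponent k such that 2^k divides n. Factor out: 368 = 2^4 · 23. (Sign doesn't affect v_p.) So v_2(368) = 4.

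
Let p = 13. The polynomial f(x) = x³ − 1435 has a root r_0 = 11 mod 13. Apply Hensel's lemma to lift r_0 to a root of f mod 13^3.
r_2 = 414 (mod 2197)

Hensel: r_{i+1} = r_i − f(r_i)/f′(r_i) mod 13^{i+2}, where f′(x) = 3x². Iterate:
  r_0 = 11 (mod 13)
  r_1 = 76 (mod 169)
  r_2 = 414 (mod 2197)
Final: r = 414 with f(r) ≡ 0 mod 13^3.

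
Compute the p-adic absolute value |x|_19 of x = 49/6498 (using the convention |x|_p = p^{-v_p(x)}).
|49/6498|_19 = 361

Step 1 — compute v_19(x) by factoring powers of 19 out of the numerator and denominator: v_19(49/6498) = -2. Step 2 — apply |x|_p = p^{-v_p(x)} = 19^{2} = 361.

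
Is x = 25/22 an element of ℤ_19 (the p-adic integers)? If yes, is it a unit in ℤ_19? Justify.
x ∈ ℤ_19^× (unit); v_19(x) = 0

ℤ_19 = {x ∈ ℚ_19 : v_19(x) ≥ 0} and ℤ_19^× = {x ∈ ℤ_19 : v_19(x) = 0}. Here v_19(25/22) = v_19(num) − v_19(den) = 0; compare against these criteria.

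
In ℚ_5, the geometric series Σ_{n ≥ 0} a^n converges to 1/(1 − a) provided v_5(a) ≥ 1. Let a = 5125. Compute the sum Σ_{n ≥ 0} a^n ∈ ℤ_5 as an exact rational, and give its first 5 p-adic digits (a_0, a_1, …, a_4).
Σ a^n = 1/(1 − a) = -1/5124;  first 5 digits = (1, 0, 0, 1, 3)

v_5(a) = 3 ≥ 1, so the series converges in ℤ_5 to 1/(1 − a) = 1/(1 − 5125) = -1/5124. Expand this rational in ℤ_5: compute digits iteratively via d_i = x_i mod 5, x_{i+1} = (x_i − d_i)/5. The first 5 digits are (1, 0, 0, 1, 3).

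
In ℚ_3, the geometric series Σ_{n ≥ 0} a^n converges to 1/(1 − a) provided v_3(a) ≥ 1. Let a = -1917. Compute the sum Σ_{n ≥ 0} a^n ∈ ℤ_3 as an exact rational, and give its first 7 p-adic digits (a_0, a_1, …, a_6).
Σ a^n = 1/(1 − a) = 1/1918;  first 7 digits = (1, 0, 0, 1, 0, 1, 1)

v_3(a) = 3 ≥ 1, so the series converges in ℤ_3 to 1/(1 − a) = 1/(1 − (-1917)) = 1/1918. Expand this rational in ℤ_3: compute digits iteratively via d_i = x_i mod 3, x_{i+1} = (x_i − d_i)/3. The first 7 digits are (1, 0, 0, 1, 0, 1, 1).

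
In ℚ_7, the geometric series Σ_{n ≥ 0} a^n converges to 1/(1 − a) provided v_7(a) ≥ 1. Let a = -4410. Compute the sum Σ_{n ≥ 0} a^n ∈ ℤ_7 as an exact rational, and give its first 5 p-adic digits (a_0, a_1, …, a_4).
Σ a^n = 1/(1 − a) = 1/4411;  first 5 digits = (1, 0, 1, 1, 6)

v_7(a) = 2 ≥ 1, so the series converges in ℤ_7 to 1/(1 − a) = 1/(1 − (-4410)) = 1/4411. Expand this rational in ℤ_7: compute digits iteratively via d_i = x_i mod 7, x_{i+1} = (x_i − d_i)/7. The first 5 digits are (1, 0, 1, 1, 6).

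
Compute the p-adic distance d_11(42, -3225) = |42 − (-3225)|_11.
d_11(42, -3225) = 1/121

Step 1 — x − y = 42 − (-3225) = 3267. Step 2 — v_11(3267) = 2 (factor: 3267 = (11^2 · 27); the sign does not affect v_p). Step 3 — |x − y|_11 = 11^{-2} = 1/121.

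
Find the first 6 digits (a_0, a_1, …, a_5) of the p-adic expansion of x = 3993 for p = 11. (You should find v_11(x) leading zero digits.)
(a_0, …, a_5) = (0, 0, 0, 3, 0, 0)

v_11(3993) = 3, so a_0 = ... = a_2 = 0. Factor out: x = 11^3 · u with u = 3 a unit in ℤ_11. Expand u iteratively via a_{v+i} = u_i mod 11, u_{i+1} = (u_i − a_{v+i})/11:
  u_0 = 3;  a_3 = 3;  u_1 = (u_0 − 3)/11 = 0
  u_1 = 0;  a_4 = 0;  u_2 = (u_1 − 0)/11 = 0
  u_2 = 0;  a_5 = 0;  u_3 = (u_2 − 0)/11 = 0
Digits: (0, 0, 0, 3, 0, 0).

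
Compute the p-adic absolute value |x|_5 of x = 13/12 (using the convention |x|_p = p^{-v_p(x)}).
|13/12|_5 = 1

Step 1 — compute v_5(x) by factoring powers of 5 out of the numerator and denominator: v_5(13/12) = 0. Step 2 — apply |x|_p = p^{-v_p(x)} = 5^{0} = 1.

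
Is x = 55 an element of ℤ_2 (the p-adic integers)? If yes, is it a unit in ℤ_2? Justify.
x ∈ ℤ_2^× (unit); v_2(x) = 0

ℤ_2 = {x ∈ ℚ_2 : v_2(x) ≥ 0} and ℤ_2^× = {x ∈ ℤ_2 : v_2(x) = 0}. Here v_2(55) = v_2(num) − v_2(den) = 0; compare against these criteria.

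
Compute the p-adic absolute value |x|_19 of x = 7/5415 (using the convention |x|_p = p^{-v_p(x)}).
|7/5415|_19 = 361

Step 1 — compute v_19(x) by factoring powers of 19 out of the numerator and denominator: v_19(7/5415) = -2. Step 2 — apply |x|_p = p^{-v_p(x)} = 19^{2} = 361.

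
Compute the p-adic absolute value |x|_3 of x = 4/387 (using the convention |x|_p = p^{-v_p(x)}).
|4/387|_3 = 9

Step 1 — compute v_3(x) by factoring powers of 3 out of the numerator and denominator: v_3(4/387) = -2. Step 2 — apply |x|_p = p^{-v_p(x)} = 3^{2} = 9.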